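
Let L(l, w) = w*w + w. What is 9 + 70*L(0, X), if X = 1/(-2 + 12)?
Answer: 167/10 ≈ 16.700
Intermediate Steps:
X = ⅒ (X = 1/10 = ⅒ ≈ 0.10000)
L(l, w) = w + w² (L(l, w) = w² + w = w + w²)
9 + 70*L(0, X) = 9 + 70*((1 + ⅒)/10) = 9 + 70*((⅒)*(11/10)) = 9 + 70*(11/100) = 9 + 77/10 = 167/10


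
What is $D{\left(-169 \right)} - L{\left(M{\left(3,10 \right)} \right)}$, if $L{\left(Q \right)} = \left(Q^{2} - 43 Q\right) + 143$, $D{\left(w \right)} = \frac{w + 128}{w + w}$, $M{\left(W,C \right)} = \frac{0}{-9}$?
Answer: $- \frac{48293}{338} \approx -142.88$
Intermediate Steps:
$M{\left(W,C \right)} = 0$ ($M{\left(W,C \right)} = 0 \left(- \frac{1}{9}\right) = 0$)
$D{\left(w \right)} = \frac{128 + w}{2 w}$
$L{\left(Q \right)} = 143 + Q^{2} - 43 Q$
$D{\left(-169 \right)} - L{\left(M{\left(3,10 \right)} \right)} = \frac{128 - 169}{2 \left(-169\right)} - \left(143 + 0^{2} - 0\right) = \frac{1}{2} \left(- \frac{1}{169}\right) \left(-41\right) - \left(143 + 0 + 0\right) = \frac{41}{338} - 143 = - \frac{48293}{338}$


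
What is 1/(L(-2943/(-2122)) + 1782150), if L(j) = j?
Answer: 2122/3781725243 ≈ 5.6112e-7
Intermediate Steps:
1/(L(-2943/(-2122)) + 1782150) = 1/(-2943/(-2122) + 1782150) = 1/(-2943*(-1/2122) + 1782150) = 1/(2943/2122 + 1782150) = 1/(3781725243/2122) = 2122/3781725243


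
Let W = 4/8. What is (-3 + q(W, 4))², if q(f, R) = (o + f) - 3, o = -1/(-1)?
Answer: 81/4 ≈ 20.250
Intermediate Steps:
W = ½ (W = 4*(⅛) = ½ ≈ 0.50000)
o = 1 (o = -1*(-1) = 1)
q(f, R) = -2 + f (q(f, R) = (1 + f) - 3 = -2 + f)
(-3 + q(W, 4))² = (-3 + (-2 + ½))² = (-3 - 3/2)² = (-9/2)² = 81/4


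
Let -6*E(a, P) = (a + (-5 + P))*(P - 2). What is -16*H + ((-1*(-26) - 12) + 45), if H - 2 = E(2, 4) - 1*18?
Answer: 961/3 ≈ 320.33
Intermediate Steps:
E(a, P) = -(-2 + P)*(-5 + P + a)/6 (E(a, P) = -(a + (-5 + P))*(P - 2)/6 = -(-5 + P + a)*(-2 + P)/6 = -(-2 + P)*(-5 + P + a)/6)
H = -49/3 (H = 2 + ((-5/3 - ⅙*4² + (⅓)*2 + (7/6)*4 - ⅙*4*2) - 1*18) = 2 + ((-5/3 - ⅙*16 + ⅔ + 14/3 - 4/3) - 18) = 2 + ((-5/3 - 8/3 + ⅔ + 14/3 - 4/3) - 18) = 2 + (-⅓ - 18) = 2 - 55/3 = -49/3 ≈ -16.333)
-16*H + ((-1*(-26) - 12) + 45) = -16*(-49/3) + ((-1*(-26) - 12) + 45) = 784/3 + ((26 - 12) + 45) = 784/3 + (14 + 45) = 784/3 + 59 = 961/3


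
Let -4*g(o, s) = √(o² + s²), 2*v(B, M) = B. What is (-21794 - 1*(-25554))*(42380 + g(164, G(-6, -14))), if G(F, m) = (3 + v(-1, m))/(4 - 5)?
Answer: 159348800 - 470*√107609 ≈ 1.5919e+8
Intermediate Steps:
v(B, M) = B/2
G(F, m) = -5/2 (G(F, m) = (3 + (½)*(-1))/(4 - 5) = (3 - ½)/(-1) = (5/2)*(-1) = -5/2)
g(o, s) = -√(o² + s²)/4
(-21794 - 1*(-25554))*(42380 + g(164, G(-6, -14))) = (-21794 - 1*(-25554))*(42380 - √(164² + (-5/2)²)/4) = (-21794 + 25554)*(42380 - √(26896 + 25/4)/4) = 3760*(42380 - √107609/8) = 159348800 - 470*√107609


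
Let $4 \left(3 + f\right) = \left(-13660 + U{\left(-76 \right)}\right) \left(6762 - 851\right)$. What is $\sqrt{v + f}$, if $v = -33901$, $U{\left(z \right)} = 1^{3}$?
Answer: $\frac{i \sqrt{80873965}}{2} \approx 4496.5 i$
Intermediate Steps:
$U{\left(z \right)} = 1$
$f = - \frac{80738361}{4}$ ($f = -3 + \frac{\left(-13660 + 1\right) \left(6762 - 851\right)}{4} = -3 + \frac{\left(-13659\right) 5911}{4} = -3 + \frac{1}{4} \left(-80738349\right) = -3 - \frac{80738349}{4} = - \frac{80738361}{4} \approx -2.0185 \cdot 10^{7}$)
$\sqrt{v + f} = \sqrt{-33901 - \frac{80738361}{4}} = \sqrt{- \frac{80873965}{4}} = \frac{i \sqrt{80873965}}{2}$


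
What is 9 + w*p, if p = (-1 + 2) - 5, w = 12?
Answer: -39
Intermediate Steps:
p = -4 (p = 1 - 5 = -4)
9 + w*p = 9 + 12*(-4) = 9 - 48 = -39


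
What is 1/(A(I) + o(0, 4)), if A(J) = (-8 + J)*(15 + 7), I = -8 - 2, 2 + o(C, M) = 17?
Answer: -1/381 ≈ -0.0026247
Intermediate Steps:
o(C, M) = 15 (o(C, M) = -2 + 17 = 15)
I = -10
A(J) = -176 + 22*J (A(J) = (-8 + J)*22 = -176 + 22*J)
1/(A(I) + o(0, 4)) = 1/((-176 + 22*(-10)) + 15) = 1/((-176 - 220) + 15) = 1/(-396 + 15) = 1/(-381) = -1/381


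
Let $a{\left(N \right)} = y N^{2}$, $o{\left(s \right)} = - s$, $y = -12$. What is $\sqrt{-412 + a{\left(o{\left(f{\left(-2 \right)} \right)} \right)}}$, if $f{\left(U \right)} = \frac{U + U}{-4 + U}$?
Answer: $\frac{2 i \sqrt{939}}{3} \approx 20.429 i$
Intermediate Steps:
$f{\left(U \right)} = \frac{2 U}{-4 + U}$
$a{\left(N \right)} = - 12 N^{2}$
$\sqrt{-412 + a{\left(o{\left(f{\left(-2 \right)} \right)} \right)}} = \sqrt{-412 - 12 \left(- \frac{2 \left(-2\right)}{-4 - 2}\right)^{2}} = \sqrt{-412 - 12 \left(- \frac{2 \left(-2\right)}{-6}\right)^{2}} = \sqrt{-412 - 12 \left(- \frac{2 \left(-2\right) \left(-1\right)}{6}\right)^{2}} = \sqrt{-412 - 12 \left(\left(-1\right) \frac{2}{3}\right)^{2}} = \sqrt{-412 - 12 \left(- \frac{2}{3}\right)^{2}} = \sqrt{-412 - \frac{16}{3}} = \sqrt{- \frac{1252}{3}} = \frac{2 i \sqrt{939}}{3}$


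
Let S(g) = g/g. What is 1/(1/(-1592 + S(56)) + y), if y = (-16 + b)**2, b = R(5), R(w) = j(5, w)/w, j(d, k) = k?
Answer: 1591/357974 ≈ 0.0044445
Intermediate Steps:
R(w) = 1 (R(w) = w/w = 1)
b = 1
S(g) = 1
y = 225 (y = (-16 + 1)**2 = (-15)**2 = 225)
1/(1/(-1592 + S(56)) + y) = 1/(1/(-1592 + 1) + 225) = 1/(1/(-1591) + 225) = 1/(-1/1591 + 225) = 1/(357974/1591) = 1591/357974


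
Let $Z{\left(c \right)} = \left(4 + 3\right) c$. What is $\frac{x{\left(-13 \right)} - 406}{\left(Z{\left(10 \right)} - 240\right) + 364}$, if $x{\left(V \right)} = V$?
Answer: $- \frac{419}{194} \approx -2.1598$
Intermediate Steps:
$Z{\left(c \right)} = 7 c$
$\frac{x{\left(-13 \right)} - 406}{\left(Z{\left(10 \right)} - 240\right) + 364} = \frac{-13 - 406}{\left(7 \cdot 10 - 240\right) + 364} = - \frac{419}{\left(70 - 240\right) + 364} = - \frac{419}{-170 + 364} = - \frac{419}{194}$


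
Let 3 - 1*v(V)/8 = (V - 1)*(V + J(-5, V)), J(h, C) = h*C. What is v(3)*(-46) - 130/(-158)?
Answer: -784879/79 ≈ -9935.2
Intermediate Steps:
J(h, C) = C*h
v(V) = 24 + 32*V*(-1 + V) (v(V) = 24 - 8*(V - 1)*(V + V*(-5)) = 24 - 8*(-1 + V)*(V - 5*V) = 24 - 8*(-1 + V)*(-4*V) = 24 - (-32)*V*(-1 + V) = 24 + 32*V*(-1 + V))
v(3)*(-46) - 130/(-158) = (24 - 32*3 + 32*3**2)*(-46) - 130/(-158) = (24 - 96 + 32*9)*(-46) - 130*(-1/158) = (24 - 96 + 288)*(-46) + 65/79 = 216*(-46) + 65/79 = -9936 + 65/79 = -784879/79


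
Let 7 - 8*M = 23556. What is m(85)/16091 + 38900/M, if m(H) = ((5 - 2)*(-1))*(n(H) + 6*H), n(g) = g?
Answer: -5049554165/378926959 ≈ -13.326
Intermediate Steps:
M = -23549/8 (M = 7/8 - ⅛*23556 = 7/8 - 5889/2 = -23549/8 ≈ -2943.6)
m(H) = -21*H (m(H) = ((5 - 2)*(-1))*(H + 6*H) = (3*(-1))*(7*H) = -21*H)
m(85)/16091 + 38900/M = -21*85/16091 + 38900/(-23549/8) = -1785*1/16091 + 38900*(-8/23549) = -1785/16091 - 311200/23549 = -5049554165/378926959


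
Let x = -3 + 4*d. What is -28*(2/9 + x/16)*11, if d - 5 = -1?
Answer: -11473/36 ≈ -318.69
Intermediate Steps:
d = 4 (d = 5 - 1 = 4)
x = 13 (x = -3 + 4*4 = -3 + 16 = 13)
-28*(2/9 + x/16)*11 = -28*(2/9 + 13/16)*11 = -28*149/144*11 = -1043/36*11 = -11473/36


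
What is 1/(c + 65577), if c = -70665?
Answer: -1/5088 ≈ -0.00019654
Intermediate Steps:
1/(c + 65577) = 1/(-70665 + 65577) = 1/(-5088) = -1/5088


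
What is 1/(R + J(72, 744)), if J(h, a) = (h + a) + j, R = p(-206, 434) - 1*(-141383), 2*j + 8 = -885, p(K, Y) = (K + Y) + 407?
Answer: 2/284775 ≈ 7.0231e-6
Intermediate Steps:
p(K, Y) = 407 + K + Y
j = -893/2 (j = -4 + (1/2)*(-885) = -4 - 885/2 = -893/2 ≈ -446.50)
R = 142018 (R = (407 - 206 + 434) - 1*(-141383) = 635 + 141383 = 142018)
J(h, a) = -893/2 + a + h (J(h, a) = (h + a) - 893/2 = (a + h) - 893/2 = -893/2 + a + h)
1/(R + J(72, 744)) = 1/(142018 + (-893/2 + 744 + 72)) = 1/(142018 + 739/2) = 1/(284775/2) = 2/284775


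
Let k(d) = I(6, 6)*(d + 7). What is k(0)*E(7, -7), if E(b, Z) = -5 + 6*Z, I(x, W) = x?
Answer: -1974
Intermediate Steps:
k(d) = 42 + 6*d (k(d) = 6*(d + 7) = 6*(7 + d) = 42 + 6*d)
k(0)*E(7, -7) = (42 + 6*0)*(-5 + 6*(-7)) = (42 + 0)*(-5 - 42) = 42*(-47) = -1974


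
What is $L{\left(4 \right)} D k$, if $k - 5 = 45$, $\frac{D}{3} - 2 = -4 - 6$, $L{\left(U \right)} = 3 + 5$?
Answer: $-9600$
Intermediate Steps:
$L{\left(U \right)} = 8$
$D = -24$ ($D = 6 + 3 \left(-4 - 6\right) = 6 + 3 \left(-10\right) = 6 - 30 = -24$)
$k = 50$ ($k = 5 + 45 = 50$)
$L{\left(4 \right)} D k = 8 \left(-24\right) 50 = \left(-192\right) 50 = -9600$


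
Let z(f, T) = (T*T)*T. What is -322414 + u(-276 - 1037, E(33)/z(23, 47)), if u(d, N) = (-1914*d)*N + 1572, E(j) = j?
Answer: -33227847260/103823 ≈ -3.2004e+5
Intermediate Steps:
z(f, T) = T³ (z(f, T) = T²*T = T³)
u(d, N) = 1572 - 1914*N*d (u(d, N) = -1914*N*d + 1572 = 1572 - 1914*N*d)
-322414 + u(-276 - 1037, E(33)/z(23, 47)) = -322414 + (1572 - 1914*33/(47³)*(-276 - 1037)) = -322414 + (1572 - 1914*33/103823*(-1313)) = -322414 + (1572 + 82931706/103823) = -322414 + 246141462/103823 = -33227847260/103823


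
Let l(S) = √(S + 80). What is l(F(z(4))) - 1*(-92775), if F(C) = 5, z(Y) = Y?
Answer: 92775 + √85 ≈ 92784.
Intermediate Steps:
l(S) = √(80 + S)
l(F(z(4))) - 1*(-92775) = √(80 + 5) - 1*(-92775) = √85 + 92775 = 92775 + √85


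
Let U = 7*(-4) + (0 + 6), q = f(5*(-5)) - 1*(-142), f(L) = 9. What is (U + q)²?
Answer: 16641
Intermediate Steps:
q = 151 (q = 9 - 1*(-142) = 9 + 142 = 151)
U = -22 (U = -28 + 6 = -22)
(U + q)² = (-22 + 151)² = 129² = 16641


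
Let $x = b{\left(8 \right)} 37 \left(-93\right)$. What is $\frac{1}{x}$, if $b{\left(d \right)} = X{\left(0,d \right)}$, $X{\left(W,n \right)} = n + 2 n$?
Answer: $- \frac{1}{82584} \approx -1.2109 \cdot 10^{-5}$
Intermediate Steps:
$X{\left(W,n \right)} = 3 n$
$b{\left(d \right)} = 3 d$
$x = -82584$ ($x = 3 \cdot 8 \cdot 37 \left(-93\right) = 24 \cdot 37 \left(-93\right) = 888 \left(-93\right) = -82584$)
$\frac{1}{x} = \frac{1}{-82584} = - \frac{1}{82584}$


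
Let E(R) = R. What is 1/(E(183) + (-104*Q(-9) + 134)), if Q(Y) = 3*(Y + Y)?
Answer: 1/5933 ≈ 0.00016855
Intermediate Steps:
Q(Y) = 6*Y (Q(Y) = 3*(2*Y) = 6*Y)
1/(E(183) + (-104*Q(-9) + 134)) = 1/(183 + (-624*(-9) + 134)) = 1/(183 + (-104*(-54) + 134)) = 1/(183 + (5616 + 134)) = 1/(183 + 5750) = 1/5933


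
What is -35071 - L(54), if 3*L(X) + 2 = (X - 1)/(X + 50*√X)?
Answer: -257346053/7338 - 1325*√6/66042 ≈ -35070.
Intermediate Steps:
L(X) = -⅔ + (-1 + X)/(3*(X + 50*√X)) (L(X) = -⅔ + ((X - 1)/(X + 50*√X))/3 = -⅔ + ((-1 + X)/(X + 50*√X))/3 = -⅔ + (-1 + X)/(3*(X + 50*√X)))
-35071 - L(54) = -35071 - (-1 - 1*54 - 300*√6)/(3*(54 + 50*√54)) = -35071 - (-1 - 54 - 300*√6)/(3*(54 + 50*(3*√6))) = -35071 - (-1 - 54 - 300*√6)/(3*(54 + 150*√6)) = -35071 - (-55 - 300*√6)/(3*(54 + 150*√6))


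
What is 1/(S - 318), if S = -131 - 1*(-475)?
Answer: 1/26 ≈ 0.038462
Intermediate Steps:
S = 344 (S = -131 + 475 = 344)
1/(S - 318) = 1/(344 - 318) = 1/26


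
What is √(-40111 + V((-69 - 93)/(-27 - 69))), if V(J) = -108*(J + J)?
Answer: 13*I*√958/2 ≈ 201.19*I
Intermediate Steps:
V(J) = -216*J
√(-40111 + V((-69 - 93)/(-27 - 69))) = √(-40111 - 216*(-69 - 93)/(-27 - 69)) = √(-40111 - (-34992)/(-96)) = √(-40111 - (-34992)*(-1)/96) = √(-40111 - 216*27/16) = √(-40111 - 729/2) = √(-80951/2) = 13*I*√958/2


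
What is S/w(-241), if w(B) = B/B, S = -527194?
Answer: -527194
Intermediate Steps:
w(B) = 1
S/w(-241) = -527194/1 = -527194*1 = -527194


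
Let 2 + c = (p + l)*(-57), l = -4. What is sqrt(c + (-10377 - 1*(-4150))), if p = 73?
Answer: I*sqrt(10162) ≈ 100.81*I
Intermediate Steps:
c = -3935 (c = -2 + (73 - 4)*(-57) = -2 + 69*(-57) = -2 - 3933 = -3935)
sqrt(c + (-10377 - 1*(-4150))) = sqrt(-3935 + (-10377 - 1*(-4150))) = sqrt(-3935 + (-10377 + 4150)) = sqrt(-3935 - 6227) = sqrt(-10162) = I*sqrt(10162)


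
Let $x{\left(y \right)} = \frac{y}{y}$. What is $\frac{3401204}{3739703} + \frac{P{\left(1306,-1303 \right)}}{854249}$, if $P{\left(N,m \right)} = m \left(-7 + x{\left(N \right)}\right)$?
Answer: $\frac{266792010350}{290421595277} \approx 0.91864$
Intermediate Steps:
$x{\left(y \right)} = 1$
$P{\left(N,m \right)} = - 6 m$ ($P{\left(N,m \right)} = m \left(-7 + 1\right) = m \left(-6\right) = - 6 m$)
$\frac{3401204}{3739703} + \frac{P{\left(1306,-1303 \right)}}{854249} = \frac{3401204}{3739703} + \frac{\left(-6\right) \left(-1303\right)}{854249} = 3401204 \cdot \frac{1}{3739703} + 7818 \cdot \frac{1}{854249} = \frac{3401204}{3739703} + \frac{7818}{854249} = \frac{266792010350}{290421595277}$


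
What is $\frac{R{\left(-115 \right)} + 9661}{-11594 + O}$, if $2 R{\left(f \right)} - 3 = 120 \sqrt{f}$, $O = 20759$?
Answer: $\frac{3865}{3666} + \frac{4 i \sqrt{115}}{611} \approx 1.0543 + 0.070205 i$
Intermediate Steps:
$R{\left(f \right)} = \frac{3}{2} + 60 \sqrt{f}$ ($R{\left(f \right)} = \frac{3}{2} + \frac{120 \sqrt{f}}{2} = \frac{3}{2} + 60 \sqrt{f}$)
$\frac{R{\left(-115 \right)} + 9661}{-11594 + O} = \frac{\left(\frac{3}{2} + 60 \sqrt{-115}\right) + 9661}{-11594 + 20759} = \frac{\left(\frac{3}{2} + 60 i \sqrt{115}\right) + 9661}{9165} = \left(\left(\frac{3}{2} + 60 i \sqrt{115}\right) + 9661\right) \frac{1}{9165} = \left(\frac{19325}{2} + 60 i \sqrt{115}\right) \frac{1}{9165} = \frac{3865}{3666} + \frac{4 i \sqrt{115}}{611}$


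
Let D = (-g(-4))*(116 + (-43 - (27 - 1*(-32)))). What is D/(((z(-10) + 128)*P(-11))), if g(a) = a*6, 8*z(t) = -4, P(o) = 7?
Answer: 32/85 ≈ 0.37647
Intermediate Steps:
z(t) = -1/2 (z(t) = (1/8)*(-4) = -1/2)
g(a) = 6*a
D = 336 (D = (-6*(-4))*(116 + (-43 - (27 - 1*(-32)))) = (-1*(-24))*(116 + (-43 - (27 + 32))) = 24*(116 + (-43 - 1*59)) = 24*(116 + (-43 - 59)) = 24*(116 - 102) = 24*14 = 336)
D/(((z(-10) + 128)*P(-11))) = 336/(((-1/2 + 128)*7)) = 336/(((255/2)*7)) = 336/(1785/2) = 336*(2/1785) = 32/85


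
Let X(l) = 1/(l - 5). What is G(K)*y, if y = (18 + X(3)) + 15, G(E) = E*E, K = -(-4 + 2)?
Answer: 130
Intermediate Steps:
X(l) = 1/(-5 + l)
K = 2 (K = -1*(-2) = 2)
G(E) = E²
y = 65/2 (y = (18 + 1/(-5 + 3)) + 15 = (18 + 1/(-2)) + 15 = (18 - ½) + 15 = 35/2 + 15 = 65/2 ≈ 32.500)
G(K)*y = 2²*(65/2) = 4*(65/2) = 130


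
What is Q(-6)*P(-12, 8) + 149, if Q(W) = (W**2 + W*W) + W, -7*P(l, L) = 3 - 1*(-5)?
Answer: 515/7 ≈ 73.571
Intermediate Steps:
P(l, L) = -8/7 (P(l, L) = -(3 - 1*(-5))/7 = -(3 + 5)/7 = -1/7*8 = -8/7)
Q(W) = W + 2*W**2 (Q(W) = (W**2 + W**2) + W = 2*W**2 + W = W + 2*W**2)
Q(-6)*P(-12, 8) + 149 = -6*(1 + 2*(-6))*(-8/7) + 149 = -6*(1 - 12)*(-8/7) + 149 = -6*(-11)*(-8/7) + 149 = 66*(-8/7) + 149 = -528/7 + 149 = 515/7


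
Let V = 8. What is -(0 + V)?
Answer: -8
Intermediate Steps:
-(0 + V) = -(0 + 8) = -1*8 = -8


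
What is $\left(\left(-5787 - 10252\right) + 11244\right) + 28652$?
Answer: $23857$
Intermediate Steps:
$\left(\left(-5787 - 10252\right) + 11244\right) + 28652 = \left(-16039 + 11244\right) + 28652 = -4795 + 28652 = 23857$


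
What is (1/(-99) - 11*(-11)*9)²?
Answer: 11622996100/9801 ≈ 1.1859e+6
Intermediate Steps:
(1/(-99) - 11*(-11)*9)² = (-1/99 + 121*9)² = (-1/99 + 1089)² = (107810/99)² = 11622996100/9801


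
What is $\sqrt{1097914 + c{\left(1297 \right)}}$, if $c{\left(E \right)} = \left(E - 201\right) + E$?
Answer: $\sqrt{1100307} \approx 1049.0$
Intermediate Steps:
$c{\left(E \right)} = -201 + 2 E$ ($c{\left(E \right)} = \left(-201 + E\right) + E = -201 + 2 E$)
$\sqrt{1097914 + c{\left(1297 \right)}} = \sqrt{1097914 + \left(-201 + 2 \cdot 1297\right)} = \sqrt{1097914 + \left(-201 + 2594\right)} = \sqrt{1097914 + 2393} = \sqrt{1100307}$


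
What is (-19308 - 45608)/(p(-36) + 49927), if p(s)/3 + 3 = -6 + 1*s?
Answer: -16229/12448 ≈ -1.3037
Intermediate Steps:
p(s) = -27 + 3*s (p(s) = -9 + 3*(-6 + 1*s) = -9 + 3*(-6 + s) = -9 + (-18 + 3*s) = -27 + 3*s)
(-19308 - 45608)/(p(-36) + 49927) = (-19308 - 45608)/((-27 + 3*(-36)) + 49927) = -64916/((-27 - 108) + 49927) = -64916/(-135 + 49927) = -64916/49792 = -64916*1/49792 = -16229/12448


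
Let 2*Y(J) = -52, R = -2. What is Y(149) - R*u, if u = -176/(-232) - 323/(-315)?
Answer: -204916/9135 ≈ -22.432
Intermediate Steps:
Y(J) = -26 (Y(J) = (½)*(-52) = -26)
u = 16297/9135 (u = -176*(-1/232) - 323*(-1/315) = 22/29 + 323/315 = 16297/9135 ≈ 1.7840)
Y(149) - R*u = -26 - (-2)*16297/9135 = -26 - 1*(-32594/9135) = -26 + 32594/9135 = -204916/9135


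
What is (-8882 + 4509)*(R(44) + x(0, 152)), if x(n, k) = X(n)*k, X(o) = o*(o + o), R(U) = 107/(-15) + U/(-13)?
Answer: 8969023/195 ≈ 45995.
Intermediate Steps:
R(U) = -107/15 - U/13 (R(U) = 107*(-1/15) + U*(-1/13) = -107/15 - U/13)
X(o) = 2*o**2 (X(o) = o*(2*o) = 2*o**2)
x(n, k) = 2*k*n**2 (x(n, k) = (2*n**2)*k = 2*k*n**2)
(-8882 + 4509)*(R(44) + x(0, 152)) = (-8882 + 4509)*((-107/15 - 1/13*44) + 2*152*0**2) = -4373*((-107/15 - 44/13) + 2*152*0) = -4373*(-2051/195 + 0) = -4373*(-2051/195) = 8969023/195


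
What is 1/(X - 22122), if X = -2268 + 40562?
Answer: 1/16172 ≈ 6.1835e-5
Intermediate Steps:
X = 38294
1/(X - 22122) = 1/(38294 - 22122) = 1/16172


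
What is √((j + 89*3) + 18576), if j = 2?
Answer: √18845 ≈ 137.28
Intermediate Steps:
√((j + 89*3) + 18576) = √((2 + 89*3) + 18576) = √((2 + 267) + 18576) = √(269 + 18576) = √18845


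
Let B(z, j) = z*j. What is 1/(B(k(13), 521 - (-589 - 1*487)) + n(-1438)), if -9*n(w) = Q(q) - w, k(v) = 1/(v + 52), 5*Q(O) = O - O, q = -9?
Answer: -585/79097 ≈ -0.0073960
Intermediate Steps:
Q(O) = 0 (Q(O) = (O - O)/5 = (⅕)*0 = 0)
k(v) = 1/(52 + v)
B(z, j) = j*z
n(w) = w/9 (n(w) = -(0 - w)/9 = -(-1)*w/9 = w/9)
1/(B(k(13), 521 - (-589 - 1*487)) + n(-1438)) = 1/((521 - (-589 - 1*487))/(52 + 13) + (⅑)*(-1438)) = 1/((521 - (-589 - 487))/65 - 1438/9) = 1/((521 - 1*(-1076))*(1/65) - 1438/9) = 1/((521 + 1076)*(1/65) - 1438/9) = 1/(1597*(1/65) - 1438/9) = 1/(1597/65 - 1438/9) = 1/(-79097/585) = -585/79097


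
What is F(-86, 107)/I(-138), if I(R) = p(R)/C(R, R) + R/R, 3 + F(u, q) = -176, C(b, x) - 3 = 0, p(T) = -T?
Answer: -179/47 ≈ -3.8085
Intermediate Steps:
C(b, x) = 3 (C(b, x) = 3 + 0 = 3)
F(u, q) = -179 (F(u, q) = -3 - 176 = -179)
I(R) = 1 - R/3 (I(R) = -R/3 + R/R = -R*(1/3) + 1 = -R/3 + 1 = 1 - R/3)
F(-86, 107)/I(-138) = -179/(1 - 1/3*(-138)) = -179/(1 + 46) = -179/47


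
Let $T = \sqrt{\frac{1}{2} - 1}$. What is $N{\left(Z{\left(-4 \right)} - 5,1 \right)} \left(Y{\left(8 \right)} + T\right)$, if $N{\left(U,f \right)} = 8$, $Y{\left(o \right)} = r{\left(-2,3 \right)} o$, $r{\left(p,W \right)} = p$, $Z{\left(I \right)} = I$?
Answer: $-128 + 4 i \sqrt{2} \approx -128.0 + 5.6569 i$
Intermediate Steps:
$Y{\left(o \right)} = - 2 o$
$T = \frac{i \sqrt{2}}{2}$ ($T = \sqrt{\frac{1}{2} - 1} = \sqrt{- \frac{1}{2}} = \frac{i \sqrt{2}}{2} \approx 0.70711 i$)
$N{\left(Z{\left(-4 \right)} - 5,1 \right)} \left(Y{\left(8 \right)} + T\right) = 8 \left(\left(-2\right) 8 + \frac{i \sqrt{2}}{2}\right) = 8 \left(-16 + \frac{i \sqrt{2}}{2}\right) = -128 + 4 i \sqrt{2}$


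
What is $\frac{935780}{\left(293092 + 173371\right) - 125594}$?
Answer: $\frac{935780}{340869} \approx 2.7453$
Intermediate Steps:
$\frac{935780}{\left(293092 + 173371\right) - 125594} = \frac{935780}{466463 - 125594} = \frac{935780}{340869}$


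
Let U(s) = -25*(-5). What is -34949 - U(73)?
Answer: -35074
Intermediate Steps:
U(s) = 125
-34949 - U(73) = -34949 - 1*125 = -34949 - 125 = -35074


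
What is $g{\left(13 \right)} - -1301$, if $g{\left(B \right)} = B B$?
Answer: $1470$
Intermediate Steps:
$g{\left(B \right)} = B^{2}$
$g{\left(13 \right)} - -1301 = 13^{2} - -1301 = 169 + 1301 = 1470$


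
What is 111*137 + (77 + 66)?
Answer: 15350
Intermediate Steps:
111*137 + (77 + 66) = 15207 + 143 = 15350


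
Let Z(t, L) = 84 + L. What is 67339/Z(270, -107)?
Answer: -67339/23 ≈ -2927.8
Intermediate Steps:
67339/Z(270, -107) = 67339/(84 - 107) = 67339/(-23) = 67339*(-1/23) = -67339/23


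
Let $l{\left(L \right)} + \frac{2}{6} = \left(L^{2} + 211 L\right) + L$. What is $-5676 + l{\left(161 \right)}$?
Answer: $\frac{163130}{3} \approx 54377.0$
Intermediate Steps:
$l{\left(L \right)} = - \frac{1}{3} + L^{2} + 212 L$ ($l{\left(L \right)} = - \frac{1}{3} + \left(\left(L^{2} + 211 L\right) + L\right) = - \frac{1}{3} + \left(L^{2} + 212 L\right) = - \frac{1}{3} + L^{2} + 212 L$)
$-5676 + l{\left(161 \right)} = -5676 + \left(- \frac{1}{3} + 161^{2} + 212 \cdot 161\right) = -5676 + \left(- \frac{1}{3} + 25921 + 34132\right) = -5676 + \frac{180158}{3} = \frac{163130}{3}$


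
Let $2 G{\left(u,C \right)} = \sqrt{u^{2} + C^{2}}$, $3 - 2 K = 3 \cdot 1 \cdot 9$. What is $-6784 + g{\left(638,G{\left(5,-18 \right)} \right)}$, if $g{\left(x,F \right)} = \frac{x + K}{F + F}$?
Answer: $-6784 + \frac{626 \sqrt{349}}{349} \approx -6750.5$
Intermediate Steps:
$K = -12$ ($K = \frac{3}{2} - \frac{3 \cdot 1 \cdot 9}{2} = \frac{3}{2} - \frac{3 \cdot 9}{2} = \frac{3}{2} - \frac{27}{2} = -12$)
$G{\left(u,C \right)} = \frac{\sqrt{C^{2} + u^{2}}}{2}$ ($G{\left(u,C \right)} = \frac{\sqrt{u^{2} + C^{2}}}{2} = \frac{\sqrt{C^{2} + u^{2}}}{2}$)
$g{\left(x,F \right)} = \frac{-12 + x}{2 F}$ ($g{\left(x,F \right)} = \frac{x - 12}{F + F} = \frac{-12 + x}{2 F}$)
$-6784 + g{\left(638,G{\left(5,-18 \right)} \right)} = -6784 + \frac{-12 + 638}{2 \frac{\sqrt{\left(-18\right)^{2} + 5^{2}}}{2}} = -6784 + \frac{1}{2} \frac{1}{\frac{1}{2} \sqrt{324 + 25}} \cdot 626 = -6784 + \frac{1}{2} \frac{1}{\frac{1}{2} \sqrt{349}} \cdot 626 = -6784 + \frac{1}{2} \frac{2 \sqrt{349}}{349} \cdot 626 = -6784 + \frac{626 \sqrt{349}}{349}$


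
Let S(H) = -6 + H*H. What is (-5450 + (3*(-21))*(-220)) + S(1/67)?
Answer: 37725557/4489 ≈ 8404.0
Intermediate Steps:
S(H) = -6 + H²
(-5450 + (3*(-21))*(-220)) + S(1/67) = (-5450 + (3*(-21))*(-220)) + (-6 + (1/67)²) = (-5450 - 63*(-220)) + (-6 + (1/67)²) = (-5450 + 13860) + (-6 + 1/4489) = 8410 - 26933/4489 = 37725557/4489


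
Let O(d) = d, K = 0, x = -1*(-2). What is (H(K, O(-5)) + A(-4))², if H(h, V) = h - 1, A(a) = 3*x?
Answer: 25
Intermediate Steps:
x = 2
A(a) = 6 (A(a) = 3*2 = 6)
H(h, V) = -1 + h
(H(K, O(-5)) + A(-4))² = ((-1 + 0) + 6)² = (-1 + 6)² = 5² = 25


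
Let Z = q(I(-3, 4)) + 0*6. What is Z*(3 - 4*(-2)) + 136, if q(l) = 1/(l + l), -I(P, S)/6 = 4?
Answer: 6517/48 ≈ 135.77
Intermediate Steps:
I(P, S) = -24 (I(P, S) = -6*4 = -24)
q(l) = 1/(2*l)
Z = -1/48 (Z = (1/2)/(-24) + 0*6 = (1/2)*(-1/24) + 0 = -1/48 + 0 = -1/48 ≈ -0.020833)
Z*(3 - 4*(-2)) + 136 = -(3 - 4*(-2))/48 + 136 = -(3 + 8)/48 + 136 = -1/48*11 + 136 = -11/48 + 136 = 6517/48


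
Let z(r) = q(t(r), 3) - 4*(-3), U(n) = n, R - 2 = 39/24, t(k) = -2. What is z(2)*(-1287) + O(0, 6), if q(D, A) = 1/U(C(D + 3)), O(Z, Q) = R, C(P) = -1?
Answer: -113227/8 ≈ -14153.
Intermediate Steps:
R = 29/8 (R = 2 + 39/24 = 2 + 39*(1/24) = 2 + 13/8 = 29/8 ≈ 3.6250)
O(Z, Q) = 29/8
q(D, A) = -1 (q(D, A) = 1/(-1) = -1)
z(r) = 11 (z(r) = -1 - 4*(-3) = -1 + 12 = 11)
z(2)*(-1287) + O(0, 6) = 11*(-1287) + 29/8 = -14157 + 29/8 = -113227/8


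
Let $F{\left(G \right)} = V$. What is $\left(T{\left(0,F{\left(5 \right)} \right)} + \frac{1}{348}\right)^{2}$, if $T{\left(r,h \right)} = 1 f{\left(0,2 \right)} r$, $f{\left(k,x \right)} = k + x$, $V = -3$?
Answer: $\frac{1}{121104} \approx 8.2574 \cdot 10^{-6}$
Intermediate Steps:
$F{\left(G \right)} = -3$
$T{\left(r,h \right)} = 2 r$ ($T{\left(r,h \right)} = 1 \left(0 + 2\right) r = 1 \cdot 2 r = 2 r$)
$\left(T{\left(0,F{\left(5 \right)} \right)} + \frac{1}{348}\right)^{2} = \left(2 \cdot 0 + \frac{1}{348}\right)^{2} = \left(0 + \frac{1}{348}\right)^{2} = \left(\frac{1}{348}\right)^{2} = \frac{1}{121104}$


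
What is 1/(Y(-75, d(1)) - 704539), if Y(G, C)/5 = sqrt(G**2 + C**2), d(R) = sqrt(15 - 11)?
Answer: -704539/496375061796 - 5*sqrt(5629)/496375061796 ≈ -1.4201e-6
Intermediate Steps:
d(R) = 2 (d(R) = sqrt(4) = 2)
Y(G, C) = 5*sqrt(C**2 + G**2) (Y(G, C) = 5*sqrt(G**2 + C**2) = 5*sqrt(C**2 + G**2))
1/(Y(-75, d(1)) - 704539) = 1/(5*sqrt(2**2 + (-75)**2) - 704539) = 1/(5*sqrt(4 + 5625) - 704539) = 1/(5*sqrt(5629) - 704539) = 1/(-704539 + 5*sqrt(5629))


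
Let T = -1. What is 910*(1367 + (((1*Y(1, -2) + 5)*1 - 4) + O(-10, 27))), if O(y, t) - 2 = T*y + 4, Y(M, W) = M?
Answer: 1260350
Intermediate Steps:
O(y, t) = 6 - y (O(y, t) = 2 + (-y + 4) = 2 + (4 - y) = 6 - y)
910*(1367 + (((1*Y(1, -2) + 5)*1 - 4) + O(-10, 27))) = 910*(1367 + (((1*1 + 5)*1 - 4) + (6 - 1*(-10)))) = 910*(1367 + (((1 + 5)*1 - 4) + (6 + 10))) = 910*(1367 + ((6*1 - 4) + 16)) = 910*(1367 + ((6 - 4) + 16)) = 910*(1367 + (2 + 16)) = 910*(1367 + 18) = 910*1385 = 1260350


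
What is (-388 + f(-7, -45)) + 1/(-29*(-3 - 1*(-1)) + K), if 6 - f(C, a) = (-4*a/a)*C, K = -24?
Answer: -13939/34 ≈ -409.97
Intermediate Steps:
f(C, a) = 6 + 4*C (f(C, a) = 6 - (-4*a/a)*C = 6 - (-4*1)*C = 6 - (-4)*C = 6 + 4*C)
(-388 + f(-7, -45)) + 1/(-29*(-3 - 1*(-1)) + K) = (-388 + (6 + 4*(-7))) + 1/(-29*(-3 - 1*(-1)) - 24) = (-388 + (6 - 28)) + 1/(-29*(-3 + 1) - 24) = (-388 - 22) + 1/(-29*(-2) - 24) = -410 + 1/(58 - 24) = -410 + 1/34 = -13939/34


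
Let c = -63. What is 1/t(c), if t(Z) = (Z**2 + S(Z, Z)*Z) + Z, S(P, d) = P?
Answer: 1/7875 ≈ 0.00012698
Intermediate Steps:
t(Z) = Z + 2*Z**2 (t(Z) = (Z**2 + Z*Z) + Z = (Z**2 + Z**2) + Z = 2*Z**2 + Z = Z + 2*Z**2)
1/t(c) = 1/(-63*(1 + 2*(-63))) = 1/(-63*(1 - 126)) = 1/(-63*(-125)) = 1/7875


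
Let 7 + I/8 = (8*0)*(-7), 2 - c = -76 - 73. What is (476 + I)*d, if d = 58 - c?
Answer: -39060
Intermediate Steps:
c = 151 (c = 2 - (-76 - 73) = 2 - 1*(-149) = 2 + 149 = 151)
I = -56 (I = -56 + 8*((8*0)*(-7)) = -56 + 8*(0*(-7)) = -56 + 8*0 = -56 + 0 = -56)
d = -93 (d = 58 - 1*151 = 58 - 151 = -93)
(476 + I)*d = (476 - 56)*(-93) = 420*(-93) = -39060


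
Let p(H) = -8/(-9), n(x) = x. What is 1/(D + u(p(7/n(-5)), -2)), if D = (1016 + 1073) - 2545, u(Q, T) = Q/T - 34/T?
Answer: -9/3955 ≈ -0.0022756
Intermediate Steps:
p(H) = 8/9 (p(H) = -8*(-⅑) = 8/9)
u(Q, T) = -34/T + Q/T
D = -456 (D = 2089 - 2545 = -456)
1/(D + u(p(7/n(-5)), -2)) = 1/(-456 + (-34 + 8/9)/(-2)) = 1/(-456 - ½*(-298/9)) = 1/(-456 + 149/9) = 1/(-3955/9) = -9/3955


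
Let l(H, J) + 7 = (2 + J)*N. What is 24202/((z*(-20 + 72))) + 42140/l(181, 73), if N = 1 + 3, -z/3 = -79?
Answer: 263212273/1805466 ≈ 145.79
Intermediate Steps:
z = 237 (z = -3*(-79) = 237)
N = 4
l(H, J) = 1 + 4*J (l(H, J) = -7 + (2 + J)*4 = -7 + (8 + 4*J) = 1 + 4*J)
24202/((z*(-20 + 72))) + 42140/l(181, 73) = 24202/((237*(-20 + 72))) + 42140/(1 + 4*73) = 24202/((237*52)) + 42140/(1 + 292) = 24202/12324 + 42140/293 = 24202*(1/12324) + 42140*(1/293) = 12101/6162 + 42140/293 = 263212273/1805466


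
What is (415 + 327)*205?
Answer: 152110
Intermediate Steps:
(415 + 327)*205 = 742*205 = 152110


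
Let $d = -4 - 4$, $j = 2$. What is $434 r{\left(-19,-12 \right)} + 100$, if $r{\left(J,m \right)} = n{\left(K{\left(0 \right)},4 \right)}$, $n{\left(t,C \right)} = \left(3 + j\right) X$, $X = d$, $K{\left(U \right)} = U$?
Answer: $-17260$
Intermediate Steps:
$d = -8$
$X = -8$
$n{\left(t,C \right)} = -40$ ($n{\left(t,C \right)} = \left(3 + 2\right) \left(-8\right) = 5 \left(-8\right) = -40$)
$r{\left(J,m \right)} = -40$
$434 r{\left(-19,-12 \right)} + 100 = 434 \left(-40\right) + 100 = -17360 + 100 = -17260$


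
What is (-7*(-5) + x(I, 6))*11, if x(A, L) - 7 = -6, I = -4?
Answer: 396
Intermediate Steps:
x(A, L) = 1 (x(A, L) = 7 - 6 = 1)
(-7*(-5) + x(I, 6))*11 = (-7*(-5) + 1)*11 = (35 + 1)*11 = 36*11 = 396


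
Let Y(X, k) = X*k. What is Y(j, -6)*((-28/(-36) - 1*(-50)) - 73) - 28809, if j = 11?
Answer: -82027/3 ≈ -27342.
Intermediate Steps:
Y(j, -6)*((-28/(-36) - 1*(-50)) - 73) - 28809 = (11*(-6))*((-28/(-36) - 1*(-50)) - 73) - 28809 = -66*((-28*(-1/36) + 50) - 73) - 28809 = -66*((7/9 + 50) - 73) - 28809 = -66*(457/9 - 73) - 28809 = -66*(-200/9) - 28809 = 4400/3 - 28809 = -82027/3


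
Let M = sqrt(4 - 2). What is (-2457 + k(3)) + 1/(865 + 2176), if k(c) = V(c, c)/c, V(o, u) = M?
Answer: -7471736/3041 + sqrt(2)/3 ≈ -2456.5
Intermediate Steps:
M = sqrt(2) ≈ 1.4142
V(o, u) = sqrt(2)
k(c) = sqrt(2)/c
(-2457 + k(3)) + 1/(865 + 2176) = (-2457 + sqrt(2)/3) + 1/(865 + 2176) = (-2457 + sqrt(2)*(1/3)) + 1/3041 = (-2457 + sqrt(2)/3) + 1/3041 = -7471736/3041 + sqrt(2)/3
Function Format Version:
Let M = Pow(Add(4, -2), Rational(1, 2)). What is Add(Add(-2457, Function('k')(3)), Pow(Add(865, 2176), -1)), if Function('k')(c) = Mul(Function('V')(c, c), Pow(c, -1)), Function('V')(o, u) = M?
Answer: Add(Rational(-7471736, 3041), Mul(Rational(1, 3), Pow(2, Rational(1, 2)))) ≈ -2456.5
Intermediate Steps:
M = Pow(2, Rational(1, 2)) ≈ 1.4142
Function('V')(o, u) = Pow(2, Rational(1, 2))
Function('k')(c) = Mul(Pow(2, Rational(1, 2)), Pow(c, -1))
Add(Add(-2457, Function('k')(3)), Pow(Add(865, 2176), -1)) = Add(Add(-2457, Mul(Pow(2, Rational(1, 2)), Pow(3, -1))), Pow(Add(865, 2176), -1)) = Add(Add(-2457, Mul(Pow(2, Rational(1, 2)), Rational(1, 3))), Pow(3041, -1)) = Add(Add(-2457, Mul(Rational(1, 3), Pow(2, Rational(1, 2)))), Rational(1, 3041)) = Add(Rational(-7471736, 3041), Mul(Rational(1, 3), Pow(2, Rational(1, 2))))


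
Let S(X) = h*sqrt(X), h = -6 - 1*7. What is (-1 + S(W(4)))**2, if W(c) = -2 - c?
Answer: -1013 + 26*I*sqrt(6) ≈ -1013.0 + 63.687*I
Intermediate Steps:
h = -13 (h = -6 - 7 = -13)
S(X) = -13*sqrt(X)
(-1 + S(W(4)))**2 = (-1 - 13*sqrt(-2 - 1*4))**2 = (-1 - 13*sqrt(-2 - 4))**2 = (-1 - 13*I*sqrt(6))**2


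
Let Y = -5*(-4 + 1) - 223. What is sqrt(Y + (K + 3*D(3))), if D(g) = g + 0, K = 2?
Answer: I*sqrt(197) ≈ 14.036*I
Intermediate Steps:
D(g) = g
Y = -208 (Y = -5*(-3) - 223 = 15 - 223 = -208)
sqrt(Y + (K + 3*D(3))) = sqrt(-208 + (2 + 3*3)) = sqrt(-208 + (2 + 9)) = sqrt(-208 + 11) = sqrt(-197) = I*sqrt(197)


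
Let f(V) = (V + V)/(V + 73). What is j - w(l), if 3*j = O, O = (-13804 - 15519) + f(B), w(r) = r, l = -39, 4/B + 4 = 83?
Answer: -56182606/5771 ≈ -9735.3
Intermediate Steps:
B = 4/79 (B = 4/(-4 + 83) = 4/79 ≈ 0.050633)
f(V) = 2*V/(73 + V) (f(V) = (2*V)/(73 + V) = 2*V/(73 + V))
O = -169223025/5771 (O = (-13804 - 15519) + 2*(4/79)/(73 + 4/79) = -29323 + 2*(4/79)/(5771/79) = -29323 + 2*(4/79)*(79/5771) = -29323 + 8/5771 = -169223025/5771 ≈ -29323.)
j = -56407675/5771 (j = (1/3)*(-169223025/5771) = -56407675/5771 ≈ -9774.3)
j - w(l) = -56407675/5771 - 1*(-39) = -56407675/5771 + 39 = -56182606/5771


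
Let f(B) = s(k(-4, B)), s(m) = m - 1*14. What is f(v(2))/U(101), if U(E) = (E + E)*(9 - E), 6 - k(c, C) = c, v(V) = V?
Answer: 1/4646 ≈ 0.00021524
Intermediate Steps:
k(c, C) = 6 - c
s(m) = -14 + m (s(m) = m - 14 = -14 + m)
f(B) = -4 (f(B) = -14 + (6 - 1*(-4)) = -14 + (6 + 4) = -14 + 10 = -4)
U(E) = 2*E*(9 - E) (U(E) = (2*E)*(9 - E) = 2*E*(9 - E))
f(v(2))/U(101) = -4*1/(202*(9 - 1*101)) = -4*1/(202*(9 - 101)) = -4/(2*101*(-92)) = -4/(-18584) = -4*(-1/18584) = 1/4646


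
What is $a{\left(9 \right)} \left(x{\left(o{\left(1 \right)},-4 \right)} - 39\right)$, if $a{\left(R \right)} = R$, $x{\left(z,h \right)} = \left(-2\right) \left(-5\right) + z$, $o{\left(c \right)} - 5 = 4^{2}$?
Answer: $-72$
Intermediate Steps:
$o{\left(c \right)} = 21$ ($o{\left(c \right)} = 5 + 4^{2} = 5 + 16 = 21$)
$x{\left(z,h \right)} = 10 + z$
$a{\left(9 \right)} \left(x{\left(o{\left(1 \right)},-4 \right)} - 39\right) = 9 \left(\left(10 + 21\right) - 39\right) = 9 \left(31 - 39\right) = 9 \left(-8\right) = -72$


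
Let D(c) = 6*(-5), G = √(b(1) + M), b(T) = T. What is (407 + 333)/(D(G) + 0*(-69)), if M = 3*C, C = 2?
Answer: -74/3 ≈ -24.667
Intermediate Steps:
M = 6 (M = 3*2 = 6)
G = √7 (G = √(1 + 6) = √7 ≈ 2.6458)
D(c) = -30
(407 + 333)/(D(G) + 0*(-69)) = (407 + 333)/(-30 + 0*(-69)) = 740/(-30 + 0) = 740/(-30) = 740*(-1/30) = -74/3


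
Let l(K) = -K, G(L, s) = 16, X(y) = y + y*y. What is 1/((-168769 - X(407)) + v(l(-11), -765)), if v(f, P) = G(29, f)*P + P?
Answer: -1/347830 ≈ -2.8750e-6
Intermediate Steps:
X(y) = y + y²
v(f, P) = 17*P (v(f, P) = 16*P + P = 17*P)
1/((-168769 - X(407)) + v(l(-11), -765)) = 1/((-168769 - 407*(1 + 407)) + 17*(-765)) = 1/((-168769 - 407*408) - 13005) = 1/((-168769 - 1*166056) - 13005) = 1/((-168769 - 166056) - 13005) = 1/(-334825 - 13005) = 1/(-347830) = -1/347830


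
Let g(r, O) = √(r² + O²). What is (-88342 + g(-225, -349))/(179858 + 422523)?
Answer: -88342/602381 + √172426/602381 ≈ -0.14597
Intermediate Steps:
g(r, O) = √(O² + r²)
(-88342 + g(-225, -349))/(179858 + 422523) = (-88342 + √((-349)² + (-225)²))/(179858 + 422523) = (-88342 + √(121801 + 50625))/602381 = (-88342 + √172426)*(1/602381) = -88342/602381 + √172426/602381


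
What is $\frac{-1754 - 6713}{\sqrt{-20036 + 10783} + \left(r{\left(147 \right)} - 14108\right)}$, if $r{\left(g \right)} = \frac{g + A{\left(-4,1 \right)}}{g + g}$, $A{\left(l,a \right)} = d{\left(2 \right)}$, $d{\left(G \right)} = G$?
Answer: $\frac{10324619852694}{17203410437917} + \frac{731853612 i \sqrt{9253}}{17203410437917} \approx 0.60015 + 0.0040921 i$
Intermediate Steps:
$A{\left(l,a \right)} = 2$
$r{\left(g \right)} = \frac{2 + g}{2 g}$ ($r{\left(g \right)} = \frac{g + 2}{g + g} = \frac{2 + g}{2 g}$)
$\frac{-1754 - 6713}{\sqrt{-20036 + 10783} + \left(r{\left(147 \right)} - 14108\right)} = \frac{-1754 - 6713}{\sqrt{-20036 + 10783} - \left(14108 - \frac{2 + 147}{2 \cdot 147}\right)} = - \frac{8467}{\sqrt{-9253} - \left(14108 - \frac{149}{294}\right)} = - \frac{8467}{i \sqrt{9253} + \left(\frac{149}{294} - 14108\right)} = - \frac{8467}{i \sqrt{9253} - \frac{4147603}{294}} = - \frac{8467}{- \frac{4147603}{294} + i \sqrt{9253}}$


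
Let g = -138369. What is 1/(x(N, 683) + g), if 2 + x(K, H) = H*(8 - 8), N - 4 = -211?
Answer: -1/138371 ≈ -7.2269e-6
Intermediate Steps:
N = -207 (N = 4 - 211 = -207)
x(K, H) = -2 (x(K, H) = -2 + H*(8 - 8) = -2 + H*0 = -2 + 0 = -2)
1/(x(N, 683) + g) = 1/(-2 - 138369) = 1/(-138371) = -1/138371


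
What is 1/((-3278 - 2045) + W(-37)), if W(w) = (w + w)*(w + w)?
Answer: 1/153 ≈ 0.0065359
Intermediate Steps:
W(w) = 4*w² (W(w) = (2*w)*(2*w) = 4*w²)
1/((-3278 - 2045) + W(-37)) = 1/((-3278 - 2045) + 4*(-37)²) = 1/(-5323 + 4*1369) = 1/(-5323 + 5476) = 1/153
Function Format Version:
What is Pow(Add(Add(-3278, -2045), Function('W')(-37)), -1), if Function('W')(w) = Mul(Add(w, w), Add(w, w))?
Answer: Rational(1, 153) ≈ 0.0065359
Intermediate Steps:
Function('W')(w) = Mul(4, Pow(w, 2)) (Function('W')(w) = Mul(Mul(2, w), Mul(2, w)) = Mul(4, Pow(w, 2)))
Pow(Add(Add(-3278, -2045), Function('W')(-37)), -1) = Pow(Add(Add(-3278, -2045), Mul(4, Pow(-37, 2))), -1) = Pow(Add(-5323, Mul(4, 1369)), -1) = Pow(Add(-5323, 5476), -1) = Pow(153, -1) = Rational(1, 153)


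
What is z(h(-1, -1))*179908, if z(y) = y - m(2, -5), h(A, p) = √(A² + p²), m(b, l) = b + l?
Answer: 539724 + 179908*√2 ≈ 7.9415e+5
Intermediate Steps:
z(y) = 3 + y (z(y) = y - (2 - 5) = y - 1*(-3) = y + 3 = 3 + y)
z(h(-1, -1))*179908 = (3 + √((-1)² + (-1)²))*179908 = (3 + √(1 + 1))*179908 = (3 + √2)*179908 = 539724 + 179908*√2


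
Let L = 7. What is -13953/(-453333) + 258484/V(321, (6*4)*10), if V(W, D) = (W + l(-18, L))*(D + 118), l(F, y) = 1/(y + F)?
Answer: 108883796926/47741253785 ≈ 2.2807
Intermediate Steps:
l(F, y) = 1/(F + y)
V(W, D) = (118 + D)*(-1/11 + W) (V(W, D) = (W + 1/(-18 + 7))*(D + 118) = (W + 1/(-11))*(118 + D) = (W - 1/11)*(118 + D) = (-1/11 + W)*(118 + D) = (118 + D)*(-1/11 + W))
-13953/(-453333) + 258484/V(321, (6*4)*10) = -13953/(-453333) + 258484/(-118/11 + 118*321 - 6*4*10/11 + ((6*4)*10)*321) = -13953*(-1/453333) + 258484/(-118/11 + 37878 - 24*10/11 + (24*10)*321) = 4651/151111 + 258484/(-118/11 + 37878 - 1/11*240 + 240*321) = 4651/151111 + 258484/(-118/11 + 37878 - 240/11 + 77040) = 4651/151111 + 258484/(1263740/11) = 4651/151111 + 258484*(11/1263740) = 4651/151111 + 710831/315935 = 108883796926/47741253785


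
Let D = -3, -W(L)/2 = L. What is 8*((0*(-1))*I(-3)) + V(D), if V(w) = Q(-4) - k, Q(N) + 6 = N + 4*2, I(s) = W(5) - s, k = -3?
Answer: 1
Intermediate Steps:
W(L) = -2*L
I(s) = -10 - s (I(s) = -2*5 - s = -10 - s)
Q(N) = 2 + N (Q(N) = -6 + (N + 4*2) = -6 + (N + 8) = -6 + (8 + N) = 2 + N)
V(w) = 1 (V(w) = (2 - 4) - 1*(-3) = -2 + 3 = 1)
8*((0*(-1))*I(-3)) + V(D) = 8*((0*(-1))*(-10 - 1*(-3))) + 1 = 8*(0*(-10 + 3)) + 1 = 8*(0*(-7)) + 1 = 8*0 + 1 = 0 + 1 = 1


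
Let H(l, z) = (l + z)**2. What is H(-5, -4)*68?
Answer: 5508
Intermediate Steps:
H(-5, -4)*68 = (-5 - 4)**2*68 = (-9)**2*68 = 81*68 = 5508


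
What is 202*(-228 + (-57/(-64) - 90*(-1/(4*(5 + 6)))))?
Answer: -16002945/352 ≈ -45463.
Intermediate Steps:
202*(-228 + (-57/(-64) - 90*(-1/(4*(5 + 6))))) = 202*(-228 + (-57*(-1/64) - 90/(11*(-4)))) = 202*(-228 + (57/64 - 90/(-44))) = 202*(-228 + (57/64 - 90*(-1/44))) = 202*(-228 + (57/64 + 45/22)) = 202*(-228 + 2067/704) = 202*(-158445/704) = -16002945/352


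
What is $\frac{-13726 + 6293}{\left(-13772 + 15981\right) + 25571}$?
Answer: $- \frac{7433}{27780} \approx -0.26757$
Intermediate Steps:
$\frac{-13726 + 6293}{\left(-13772 + 15981\right) + 25571} = - \frac{7433}{2209 + 25571} = - \frac{7433}{27780}$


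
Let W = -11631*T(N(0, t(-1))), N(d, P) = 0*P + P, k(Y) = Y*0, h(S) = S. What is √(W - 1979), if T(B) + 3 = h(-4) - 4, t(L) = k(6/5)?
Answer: √125962 ≈ 354.91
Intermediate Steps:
k(Y) = 0
t(L) = 0
N(d, P) = P (N(d, P) = 0 + P = P)
T(B) = -11 (T(B) = -3 + (-4 - 4) = -3 - 8 = -11)
W = 127941 (W = -11631*(-11) = 127941)
√(W - 1979) = √(127941 - 1979) = √125962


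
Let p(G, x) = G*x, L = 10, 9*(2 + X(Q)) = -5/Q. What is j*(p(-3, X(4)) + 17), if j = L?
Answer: 1405/6 ≈ 234.17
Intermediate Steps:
X(Q) = -2 - 5/(9*Q) (X(Q) = -2 + (-5/Q)/9 = -2 - 5/(9*Q))
j = 10
j*(p(-3, X(4)) + 17) = 10*(-3*(-2 - 5/9/4) + 17) = 10*(-3*(-2 - 5/9*¼) + 17) = 10*(-3*(-2 - 5/36) + 17) = 10*(-3*(-77/36) + 17) = 10*(77/12 + 17) = 10*(281/12) = 1405/6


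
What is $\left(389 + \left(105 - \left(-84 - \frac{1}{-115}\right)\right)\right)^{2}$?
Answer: $\frac{4418127961}{13225} \approx 3.3407 \cdot 10^{5}$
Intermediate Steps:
$\left(389 + \left(105 - \left(-84 - \frac{1}{-115}\right)\right)\right)^{2} = \left(389 + \left(105 - \left(-84 - - \frac{1}{115}\right)\right)\right)^{2} = \left(389 + \left(105 - \left(-84 + \frac{1}{115}\right)\right)\right)^{2} = \left(389 + \left(105 - - \frac{9659}{115}\right)\right)^{2} = \left(389 + \left(105 + \frac{9659}{115}\right)\right)^{2} = \left(389 + \frac{21734}{115}\right)^{2} = \left(\frac{66469}{115}\right)^{2} = \frac{4418127961}{13225}$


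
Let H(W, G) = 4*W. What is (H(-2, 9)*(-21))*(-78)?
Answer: -13104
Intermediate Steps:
(H(-2, 9)*(-21))*(-78) = ((4*(-2))*(-21))*(-78) = -8*(-21)*(-78) = 168*(-78) = -13104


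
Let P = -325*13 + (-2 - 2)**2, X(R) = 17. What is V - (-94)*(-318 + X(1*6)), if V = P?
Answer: -32503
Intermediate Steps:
P = -4209 (P = -4225 + (-4)**2 = -4225 + 16 = -4209)
V = -4209
V - (-94)*(-318 + X(1*6)) = -4209 - (-94)*(-318 + 17) = -4209 - (-94)*(-301) = -4209 - 1*28294 = -4209 - 28294 = -32503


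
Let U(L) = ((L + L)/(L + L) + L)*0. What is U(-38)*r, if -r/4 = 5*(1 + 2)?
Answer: 0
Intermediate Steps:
U(L) = 0 (U(L) = ((2*L)/((2*L)) + L)*0 = ((2*L)*(1/(2*L)) + L)*0 = (1 + L)*0 = 0)
r = -60 (r = -20*(1 + 2) = -20*3 = -4*15 = -60)
U(-38)*r = 0*(-60) = 0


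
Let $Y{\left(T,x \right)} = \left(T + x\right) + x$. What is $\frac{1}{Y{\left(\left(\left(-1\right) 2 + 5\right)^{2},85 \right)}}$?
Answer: $\frac{1}{179} \approx 0.0055866$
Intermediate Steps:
$Y{\left(T,x \right)} = T + 2 x$
$\frac{1}{Y{\left(\left(\left(-1\right) 2 + 5\right)^{2},85 \right)}} = \frac{1}{\left(\left(-1\right) 2 + 5\right)^{2} + 2 \cdot 85} = \frac{1}{\left(-2 + 5\right)^{2} + 170} = \frac{1}{3^{2} + 170} = \frac{1}{9 + 170} = \frac{1}{179}$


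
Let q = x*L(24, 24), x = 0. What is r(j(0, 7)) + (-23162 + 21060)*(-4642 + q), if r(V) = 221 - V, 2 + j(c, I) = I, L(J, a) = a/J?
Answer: 9757700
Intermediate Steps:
j(c, I) = -2 + I
q = 0 (q = 0*(24/24) = 0*(24*(1/24)) = 0*1 = 0)
r(j(0, 7)) + (-23162 + 21060)*(-4642 + q) = (221 - (-2 + 7)) + (-23162 + 21060)*(-4642 + 0) = (221 - 1*5) - 2102*(-4642) = (221 - 5) + 9757484 = 216 + 9757484 = 9757700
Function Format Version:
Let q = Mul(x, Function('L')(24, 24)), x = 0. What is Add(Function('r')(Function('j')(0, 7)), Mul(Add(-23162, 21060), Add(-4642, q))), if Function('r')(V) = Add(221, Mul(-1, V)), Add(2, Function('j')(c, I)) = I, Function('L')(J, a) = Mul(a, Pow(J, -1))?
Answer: 9757700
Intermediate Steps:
Function('j')(c, I) = Add(-2, I)
q = 0 (q = Mul(0, Mul(24, Pow(24, -1))) = Mul(0, Mul(24, Rational(1, 24))) = Mul(0, 1) = 0)
Add(Function('r')(Function('j')(0, 7)), Mul(Add(-23162, 21060), Add(-4642, q))) = Add(Add(221, Mul(-1, Add(-2, 7))), Mul(Add(-23162, 21060), Add(-4642, 0))) = Add(Add(221, Mul(-1, 5)), Mul(-2102, -4642)) = Add(Add(221, -5), 9757484) = Add(216, 9757484) = 9757700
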